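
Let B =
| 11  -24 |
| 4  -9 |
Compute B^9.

[[59051, -118104], [19684, -39369]]

tr B = 2 and det B = -3, so the characteristic polynomial is λ² − (2)λ + (-3) with roots -1 and 3.
Eigenvectors give P = [[-2, 3], [-1, 1]] with P⁻¹ = [[1, -3], [1, -2]], and B = P·diag(-1, 3)·P⁻¹.
Then B^9 = P·diag(-1, 19683)·P⁻¹ = [[2, 59049], [1, 19683]] · [[1, -3], [1, -2]] = [[59051, -118104], [19684, -39369]].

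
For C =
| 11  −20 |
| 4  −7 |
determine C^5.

tr C = 4 and det C = 3, so the characteristic polynomial is λ² − (4)λ + (3) with roots 1 and 3.
Eigenvectors give P = [[2, 5], [1, 2]] with P⁻¹ = [[−2, 5], [1, −2]], and C = P·diag(1, 3)·P⁻¹.
Then C^5 = P·diag(1, 243)·P⁻¹ = [[2, 1215], [1, 486]] · [[−2, 5], [1, −2]] = [[1211, −2420], [484, −967]].

[[1211, −2420], [484, −967]]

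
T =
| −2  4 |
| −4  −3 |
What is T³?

T² = [[−12, −20], [20, −7]]
T³ = [[104, 12], [−12, 101]]

[[104, 12], [−12, 101]]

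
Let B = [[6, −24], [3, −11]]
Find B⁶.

tr B = −5 and det B = 6, so the characteristic polynomial is λ² − (−5)λ + (6) with roots −3 and −2.
Eigenvectors give P = [[−8, 3], [−3, 1]] with P⁻¹ = [[1, −3], [3, −8]], and B = P·diag(−3, −2)·P⁻¹.
Then B⁶ = P·diag(729, 64)·P⁻¹ = [[−5832, 192], [−2187, 64]] · [[1, −3], [3, −8]] = [[−5256, 15960], [−1995, 6049]].

[[−5256, 15960], [−1995, 6049]]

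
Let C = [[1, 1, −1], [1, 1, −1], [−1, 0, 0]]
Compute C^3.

[[7, 5, −5], [7, 5, −5], [−3, −2, 2]]

C^2 = [[3, 2, −2], [3, 2, −2], [−1, −1, 1]]
C^3 = [[7, 5, −5], [7, 5, −5], [−3, −2, 2]]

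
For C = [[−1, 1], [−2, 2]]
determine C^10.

C² = C (a projection; rank 1, trace 1), so C^10 = C.

[[−1, 1], [−2, 2]]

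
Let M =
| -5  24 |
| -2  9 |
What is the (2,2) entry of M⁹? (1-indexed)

78729

tr M = 4 and det M = 3, so the characteristic polynomial is λ² − (4)λ + (3) with roots 3 and 1.
Eigenvectors give P = [[3, 4], [1, 1]] with P⁻¹ = [[-1, 4], [1, -3]], and M = P·diag(3, 1)·P⁻¹.
Then M⁹ = P·diag(19683, 1)·P⁻¹ = [[59049, 4], [19683, 1]] · [[-1, 4], [1, -3]] = [[-59045, 236184], [-19682, 78729]].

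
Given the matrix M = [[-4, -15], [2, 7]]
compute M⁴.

tr M = 3 and det M = 2, so the characteristic polynomial is λ² − (3)λ + (2) with roots 2 and 1.
Eigenvectors give P = [[-5, -3], [2, 1]] with P⁻¹ = [[1, 3], [-2, -5]], and M = P·diag(2, 1)·P⁻¹.
Then M⁴ = P·diag(16, 1)·P⁻¹ = [[-80, -3], [32, 1]] · [[1, 3], [-2, -5]] = [[-74, -225], [30, 91]].

[[-74, -225], [30, 91]]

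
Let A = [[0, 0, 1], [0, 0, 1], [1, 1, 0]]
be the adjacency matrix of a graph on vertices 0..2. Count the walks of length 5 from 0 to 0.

0

The number of length-5 walks from vertex 0 to vertex 0 is entry (0,0) of A^5, where A is the adjacency matrix.
A^2 = [[1, 1, 0], [1, 1, 0], [0, 0, 2]]
A^3 = [[0, 0, 2], [0, 0, 2], [2, 2, 0]]
A^4 = [[2, 2, 0], [2, 2, 0], [0, 0, 4]]
A^5 = [[0, 0, 4], [0, 0, 4], [4, 4, 0]]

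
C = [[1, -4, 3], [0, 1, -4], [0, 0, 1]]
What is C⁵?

[[1, -20, 175], [0, 1, -20], [0, 0, 1]]

C = I + N where N = [[0, -4, 3], [0, 0, -4], [0, 0, 0]] is strictly upper-triangular, so N³ = 0.
(I + N)⁵ = I + 5·N + 10·N² = [[1, -20, 175], [0, 1, -20], [0, 0, 1]].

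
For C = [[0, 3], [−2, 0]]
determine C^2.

[[−6, 0], [0, −6]]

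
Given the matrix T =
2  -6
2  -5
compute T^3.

[[20, -42], [14, -29]]

tr T = -3 and det T = 2, so the characteristic polynomial is λ² − (-3)λ + (2) with roots -2 and -1.
Eigenvectors give P = [[-3, 2], [-2, 1]] with P⁻¹ = [[1, -2], [2, -3]], and T = P·diag(-2, -1)·P⁻¹.
Then T^3 = P·diag(-8, -1)·P⁻¹ = [[24, -2], [16, -1]] · [[1, -2], [2, -3]] = [[20, -42], [14, -29]].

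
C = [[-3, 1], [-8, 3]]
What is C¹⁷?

C² = I (check: tr C = 0 and det C = -1), so C¹⁷ = C since 17 is odd.

[[-3, 1], [-8, 3]]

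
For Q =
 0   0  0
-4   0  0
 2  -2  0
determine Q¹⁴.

[[0, 0, 0], [0, 0, 0], [0, 0, 0]]

Q is strictly triangular, hence nilpotent: Q³ = 0, so Q¹⁴ = 0.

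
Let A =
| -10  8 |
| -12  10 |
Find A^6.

tr A = 0 and det A = -4, so the characteristic polynomial is λ² − (0)λ + (-4) with roots 2 and -2.
Eigenvectors give P = [[-2, 1], [-3, 1]] with P⁻¹ = [[1, -1], [3, -2]], and A = P·diag(2, -2)·P⁻¹.
Then A^6 = P·diag(64, 64)·P⁻¹ = [[-128, 64], [-192, 64]] · [[1, -1], [3, -2]] = [[64, 0], [0, 64]].

[[64, 0], [0, 64]]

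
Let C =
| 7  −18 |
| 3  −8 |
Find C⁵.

[[67, −198], [33, −98]]

tr C = −1 and det C = −2, so the characteristic polynomial is λ² − (−1)λ + (−2) with roots 1 and −2.
Eigenvectors give P = [[3, 2], [1, 1]] with P⁻¹ = [[1, −2], [−1, 3]], and C = P·diag(1, −2)·P⁻¹.
Then C⁵ = P·diag(1, −32)·P⁻¹ = [[3, −64], [1, −32]] · [[1, −2], [−1, 3]] = [[67, −198], [33, −98]].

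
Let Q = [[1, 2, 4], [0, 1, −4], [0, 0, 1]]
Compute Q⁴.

Q = I + N where N = [[0, 2, 4], [0, 0, −4], [0, 0, 0]] is strictly upper-triangular, so N³ = 0.
(I + N)⁴ = I + 4·N + 6·N² = [[1, 8, −32], [0, 1, −16], [0, 0, 1]].

[[1, 8, −32], [0, 1, −16], [0, 0, 1]]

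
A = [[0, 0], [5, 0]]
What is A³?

[[0, 0], [0, 0]]

A is strictly triangular, hence nilpotent: A² = 0, so A³ = 0.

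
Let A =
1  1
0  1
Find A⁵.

[[1, 5], [0, 1]]

A = I + N where N = [[0, 1], [0, 0]] is strictly upper-triangular, so N² = 0.
(I + N)⁵ = I + 5·N = [[1, 5], [0, 1]].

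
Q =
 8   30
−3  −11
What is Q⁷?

[[1142, 3810], [−381, −1271]]

tr Q = −3 and det Q = 2, so the characteristic polynomial is λ² − (−3)λ + (2) with roots −2 and −1.
Eigenvectors give P = [[−3, 10], [1, −3]] with P⁻¹ = [[3, 10], [1, 3]], and Q = P·diag(−2, −1)·P⁻¹.
Then Q⁷ = P·diag(−128, −1)·P⁻¹ = [[384, −10], [−128, 3]] · [[3, 10], [1, 3]] = [[1142, 3810], [−381, −1271]].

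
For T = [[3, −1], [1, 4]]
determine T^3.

[[17, −36], [36, 53]]

T^2 = [[8, −7], [7, 15]]
T^3 = [[17, −36], [36, 53]]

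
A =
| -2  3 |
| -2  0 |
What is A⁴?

[[-20, 48], [-32, 12]]

A² = [[-2, -6], [4, -6]]
A³ = [[16, -6], [4, 12]]
A⁴ = [[-20, 48], [-32, 12]]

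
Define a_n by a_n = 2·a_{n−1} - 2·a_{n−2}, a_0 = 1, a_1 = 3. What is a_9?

With companion matrix B = [[2, -2], [1, 0]], [a_n, a_{n−1}]ᵀ = B·[a_{n−1}, a_{n−2}]ᵀ, so [a_9, a_8]ᵀ = B⁸·[a_1, a_0]ᵀ.
B⁸ = [[16, 0], [0, 16]], giving [a_9, a_8]ᵀ = [[48], [16]].

48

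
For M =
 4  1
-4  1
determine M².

[[12, 5], [-20, -3]]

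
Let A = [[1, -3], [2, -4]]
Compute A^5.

tr A = -3 and det A = 2, so the characteristic polynomial is λ² − (-3)λ + (2) with roots -1 and -2.
Eigenvectors give P = [[3, 1], [2, 1]] with P⁻¹ = [[1, -1], [-2, 3]], and A = P·diag(-1, -2)·P⁻¹.
Then A^5 = P·diag(-1, -32)·P⁻¹ = [[-3, -32], [-2, -32]] · [[1, -1], [-2, 3]] = [[61, -93], [62, -94]].

[[61, -93], [62, -94]]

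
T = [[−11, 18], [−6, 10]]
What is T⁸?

tr T = −1 and det T = −2, so the characteristic polynomial is λ² − (−1)λ + (−2) with roots 1 and −2.
Eigenvectors give P = [[−3, 2], [−2, 1]] with P⁻¹ = [[1, −2], [2, −3]], and T = P·diag(1, −2)·P⁻¹.
Then T⁸ = P·diag(1, 256)·P⁻¹ = [[−3, 512], [−2, 256]] · [[1, −2], [2, −3]] = [[1021, −1530], [510, −764]].

[[1021, −1530], [510, −764]]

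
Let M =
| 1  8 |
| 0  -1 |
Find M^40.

M² = I (check: tr M = 0 and det M = -1), so M^40 = I since 40 is even.

[[1, 0], [0, 1]]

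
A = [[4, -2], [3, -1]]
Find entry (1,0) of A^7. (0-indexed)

381

tr A = 3 and det A = 2, so the characteristic polynomial is λ² − (3)λ + (2) with roots 2 and 1.
Eigenvectors give P = [[1, -2], [1, -3]] with P⁻¹ = [[3, -2], [1, -1]], and A = P·diag(2, 1)·P⁻¹.
Then A^7 = P·diag(128, 1)·P⁻¹ = [[128, -2], [128, -3]] · [[3, -2], [1, -1]] = [[382, -254], [381, -253]].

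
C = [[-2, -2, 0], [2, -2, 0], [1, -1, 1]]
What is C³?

C² = [[0, 8, 0], [-8, 0, 0], [-3, -1, 1]]
C³ = [[16, -16, 0], [16, 16, 0], [5, 7, 1]]

[[16, -16, 0], [16, 16, 0], [5, 7, 1]]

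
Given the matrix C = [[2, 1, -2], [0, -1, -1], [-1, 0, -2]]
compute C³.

C² = [[6, 1, -1], [1, 1, 3], [0, -1, 6]]
C³ = [[13, 5, -11], [-1, 0, -9], [-6, 1, -11]]

[[13, 5, -11], [-1, 0, -9], [-6, 1, -11]]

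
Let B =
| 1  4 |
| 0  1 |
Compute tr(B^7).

2

B = I + N where N = [[0, 4], [0, 0]] is strictly upper-triangular, so N^2 = 0.
(I + N)^7 = I + 7·N = [[1, 28], [0, 1]].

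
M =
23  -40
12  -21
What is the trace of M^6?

730

tr M = 2 and det M = -3, so the characteristic polynomial is λ² − (2)λ + (-3) with roots 3 and -1.
Eigenvectors give P = [[2, -5], [1, -3]] with P⁻¹ = [[3, -5], [1, -2]], and M = P·diag(3, -1)·P⁻¹.
Then M^6 = P·diag(729, 1)·P⁻¹ = [[1458, -5], [729, -3]] · [[3, -5], [1, -2]] = [[4369, -7280], [2184, -3639]].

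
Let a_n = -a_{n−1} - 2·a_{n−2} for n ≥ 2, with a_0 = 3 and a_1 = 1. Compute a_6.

With companion matrix C = [[-1, -2], [1, 0]], [a_n, a_{n−1}]ᵀ = C·[a_{n−1}, a_{n−2}]ᵀ, so [a_6, a_5]ᵀ = C⁵·[a_1, a_0]ᵀ.
C⁵ = [[-5, 2], [-1, -6]], giving [a_6, a_5]ᵀ = [[1], [-19]].

1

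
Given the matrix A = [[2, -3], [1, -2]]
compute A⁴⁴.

[[1, 0], [0, 1]]

A² = I (check: tr A = 0 and det A = -1), so A⁴⁴ = I since 44 is even.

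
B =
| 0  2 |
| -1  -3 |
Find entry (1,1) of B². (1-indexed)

-2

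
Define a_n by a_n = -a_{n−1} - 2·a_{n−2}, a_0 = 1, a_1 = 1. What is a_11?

1

With companion matrix A = [[-1, -2], [1, 0]], [a_n, a_{n−1}]ᵀ = A·[a_{n−1}, a_{n−2}]ᵀ, so [a_11, a_10]ᵀ = A^10·[a_1, a_0]ᵀ.
A^10 = [[23, -22], [11, 34]], giving [a_11, a_10]ᵀ = [[1], [45]].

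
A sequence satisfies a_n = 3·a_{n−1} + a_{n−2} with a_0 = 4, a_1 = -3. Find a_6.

-644

With companion matrix Q = [[3, 1], [1, 0]], [a_n, a_{n−1}]ᵀ = Q·[a_{n−1}, a_{n−2}]ᵀ, so [a_6, a_5]ᵀ = Q⁵·[a_1, a_0]ᵀ.
Q⁵ = [[360, 109], [109, 33]], giving [a_6, a_5]ᵀ = [[-644], [-195]].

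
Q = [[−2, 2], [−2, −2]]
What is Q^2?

[[0, −8], [8, 0]]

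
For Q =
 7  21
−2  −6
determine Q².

[[7, 21], [−2, −6]]

Q² = Q (a projection; rank 1, trace 1), so Q² = Q.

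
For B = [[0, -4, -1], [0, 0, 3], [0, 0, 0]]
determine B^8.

B is strictly triangular, hence nilpotent: B^3 = 0, so B^8 = 0.

[[0, 0, 0], [0, 0, 0], [0, 0, 0]]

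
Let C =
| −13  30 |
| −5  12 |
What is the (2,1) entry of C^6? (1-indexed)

665

tr C = −1 and det C = −6, so the characteristic polynomial is λ² − (−1)λ + (−6) with roots 2 and −3.
Eigenvectors give P = [[−2, 3], [−1, 1]] with P⁻¹ = [[1, −3], [1, −2]], and C = P·diag(2, −3)·P⁻¹.
Then C^6 = P·diag(64, 729)·P⁻¹ = [[−128, 2187], [−64, 729]] · [[1, −3], [1, −2]] = [[2059, −3990], [665, −1266]].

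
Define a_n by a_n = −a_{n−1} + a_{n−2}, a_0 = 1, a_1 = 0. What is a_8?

With companion matrix Q = [[−1, 1], [1, 0]], [a_n, a_{n−1}]ᵀ = Q·[a_{n−1}, a_{n−2}]ᵀ, so [a_8, a_7]ᵀ = Q⁷·[a_1, a_0]ᵀ.
Q⁷ = [[−21, 13], [13, −8]], giving [a_8, a_7]ᵀ = [[13], [−8]].

13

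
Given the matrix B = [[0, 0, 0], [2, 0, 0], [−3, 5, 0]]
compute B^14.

[[0, 0, 0], [0, 0, 0], [0, 0, 0]]

B is strictly triangular, hence nilpotent: B^3 = 0, so B^14 = 0.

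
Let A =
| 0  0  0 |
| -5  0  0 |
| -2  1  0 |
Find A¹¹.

[[0, 0, 0], [0, 0, 0], [0, 0, 0]]

A is strictly triangular, hence nilpotent: A³ = 0, so A¹¹ = 0.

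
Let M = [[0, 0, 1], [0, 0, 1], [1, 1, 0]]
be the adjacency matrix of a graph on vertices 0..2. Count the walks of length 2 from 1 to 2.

0

The number of length-2 walks from vertex 1 to vertex 2 is entry (1,2) of M², where M is the adjacency matrix.
M² = [[1, 1, 0], [1, 1, 0], [0, 0, 2]]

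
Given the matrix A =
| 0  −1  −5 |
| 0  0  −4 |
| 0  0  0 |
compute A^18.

[[0, 0, 0], [0, 0, 0], [0, 0, 0]]

A is strictly triangular, hence nilpotent: A^3 = 0, so A^18 = 0.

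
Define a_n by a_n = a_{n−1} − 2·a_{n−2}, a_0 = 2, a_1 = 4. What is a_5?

With companion matrix Q = [[1, −2], [1, 0]], [a_n, a_{n−1}]ᵀ = Q·[a_{n−1}, a_{n−2}]ᵀ, so [a_5, a_4]ᵀ = Q⁴·[a_1, a_0]ᵀ.
Q⁴ = [[−1, 6], [−3, 2]], giving [a_5, a_4]ᵀ = [[8], [−8]].

8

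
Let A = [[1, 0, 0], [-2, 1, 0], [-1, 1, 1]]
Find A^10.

A = I + N where N = [[0, 0, 0], [-2, 0, 0], [-1, 1, 0]] is strictly lower-triangular, so N^3 = 0.
(I + N)^10 = I + 10·N + 45·N^2 = [[1, 0, 0], [-20, 1, 0], [-100, 10, 1]].

[[1, 0, 0], [-20, 1, 0], [-100, 10, 1]]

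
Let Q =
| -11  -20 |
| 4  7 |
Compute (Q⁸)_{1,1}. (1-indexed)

32801

tr Q = -4 and det Q = 3, so the characteristic polynomial is λ² − (-4)λ + (3) with roots -1 and -3.
Eigenvectors give P = [[2, 5], [-1, -2]] with P⁻¹ = [[-2, -5], [1, 2]], and Q = P·diag(-1, -3)·P⁻¹.
Then Q⁸ = P·diag(1, 6561)·P⁻¹ = [[2, 32805], [-1, -13122]] · [[-2, -5], [1, 2]] = [[32801, 65600], [-13120, -26239]].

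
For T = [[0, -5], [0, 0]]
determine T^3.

T is strictly triangular, hence nilpotent: T^2 = 0, so T^3 = 0.

[[0, 0], [0, 0]]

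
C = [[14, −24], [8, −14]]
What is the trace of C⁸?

tr C = 0 and det C = −4, so the characteristic polynomial is λ² − (0)λ + (−4) with roots −2 and 2.
Eigenvectors give P = [[−3, −2], [−2, −1]] with P⁻¹ = [[1, −2], [−2, 3]], and C = P·diag(−2, 2)·P⁻¹.
Then C⁸ = P·diag(256, 256)·P⁻¹ = [[−768, −512], [−512, −256]] · [[1, −2], [−2, 3]] = [[256, 0], [0, 256]].

512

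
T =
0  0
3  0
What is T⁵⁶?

[[0, 0], [0, 0]]

T is strictly triangular, hence nilpotent: T² = 0, so T⁵⁶ = 0.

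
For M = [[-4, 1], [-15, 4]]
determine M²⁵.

[[-4, 1], [-15, 4]]

M² = I (check: tr M = 0 and det M = -1), so M²⁵ = M since 25 is odd.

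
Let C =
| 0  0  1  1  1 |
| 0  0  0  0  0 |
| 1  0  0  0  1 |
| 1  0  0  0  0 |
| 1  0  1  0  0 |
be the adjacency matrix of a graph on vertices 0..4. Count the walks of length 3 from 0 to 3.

The number of length-3 walks from vertex 0 to vertex 3 is entry (0,3) of C^3, where C is the adjacency matrix.
C^2 = [[3, 0, 1, 0, 1], [0, 0, 0, 0, 0], [1, 0, 2, 1, 1], [0, 0, 1, 1, 1], [1, 0, 1, 1, 2]]
C^3 = [[2, 0, 4, 3, 4], [0, 0, 0, 0, 0], [4, 0, 2, 1, 3], [3, 0, 1, 0, 1], [4, 0, 3, 1, 2]]

3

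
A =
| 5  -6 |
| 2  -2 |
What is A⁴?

tr A = 3 and det A = 2, so the characteristic polynomial is λ² − (3)λ + (2) with roots 1 and 2.
Eigenvectors give P = [[3, 2], [2, 1]] with P⁻¹ = [[-1, 2], [2, -3]], and A = P·diag(1, 2)·P⁻¹.
Then A⁴ = P·diag(1, 16)·P⁻¹ = [[3, 32], [2, 16]] · [[-1, 2], [2, -3]] = [[61, -90], [30, -44]].

[[61, -90], [30, -44]]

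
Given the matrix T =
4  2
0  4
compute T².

[[16, 16], [0, 16]]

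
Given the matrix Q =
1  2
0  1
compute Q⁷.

Q = I + N where N = [[0, 2], [0, 0]] is strictly upper-triangular, so N² = 0.
(I + N)⁷ = I + 7·N = [[1, 14], [0, 1]].

[[1, 14], [0, 1]]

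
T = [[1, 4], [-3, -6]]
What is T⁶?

[[-1931, -2660], [1995, 2724]]

tr T = -5 and det T = 6, so the characteristic polynomial is λ² − (-5)λ + (6) with roots -3 and -2.
Eigenvectors give P = [[-1, 4], [1, -3]] with P⁻¹ = [[3, 4], [1, 1]], and T = P·diag(-3, -2)·P⁻¹.
Then T⁶ = P·diag(729, 64)·P⁻¹ = [[-729, 256], [729, -192]] · [[3, 4], [1, 1]] = [[-1931, -2660], [1995, 2724]].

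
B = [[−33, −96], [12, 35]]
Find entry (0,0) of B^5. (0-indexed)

tr B = 2 and det B = −3, so the characteristic polynomial is λ² − (2)λ + (−3) with roots 3 and −1.
Eigenvectors give P = [[−8, −3], [3, 1]] with P⁻¹ = [[1, 3], [−3, −8]], and B = P·diag(3, −1)·P⁻¹.
Then B^5 = P·diag(243, −1)·P⁻¹ = [[−1944, 3], [729, −1]] · [[1, 3], [−3, −8]] = [[−1953, −5856], [732, 2195]].

−1953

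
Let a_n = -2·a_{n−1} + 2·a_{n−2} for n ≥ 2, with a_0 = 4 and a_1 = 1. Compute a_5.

-84

With companion matrix C = [[-2, 2], [1, 0]], [a_n, a_{n−1}]ᵀ = C·[a_{n−1}, a_{n−2}]ᵀ, so [a_5, a_4]ᵀ = C⁴·[a_1, a_0]ᵀ.
C⁴ = [[44, -32], [-16, 12]], giving [a_5, a_4]ᵀ = [[-84], [32]].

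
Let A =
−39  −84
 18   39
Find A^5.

[[−3159, −6804], [1458, 3159]]

tr A = 0 and det A = −9, so the characteristic polynomial is λ² − (0)λ + (−9) with roots −3 and 3.
Eigenvectors give P = [[7, 2], [−3, −1]] with P⁻¹ = [[1, 2], [−3, −7]], and A = P·diag(−3, 3)·P⁻¹.
Then A^5 = P·diag(−243, 243)·P⁻¹ = [[−1701, 486], [729, −243]] · [[1, 2], [−3, −7]] = [[−3159, −6804], [1458, 3159]].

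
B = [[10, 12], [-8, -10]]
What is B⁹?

tr B = 0 and det B = -4, so the characteristic polynomial is λ² − (0)λ + (-4) with roots -2 and 2.
Eigenvectors give P = [[-1, 3], [1, -2]] with P⁻¹ = [[2, 3], [1, 1]], and B = P·diag(-2, 2)·P⁻¹.
Then B⁹ = P·diag(-512, 512)·P⁻¹ = [[512, 1536], [-512, -1024]] · [[2, 3], [1, 1]] = [[2560, 3072], [-2048, -2560]].

[[2560, 3072], [-2048, -2560]]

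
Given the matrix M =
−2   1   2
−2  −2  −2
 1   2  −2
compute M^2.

[[4, 0, −10], [6, −2, 4], [−8, −7, 2]]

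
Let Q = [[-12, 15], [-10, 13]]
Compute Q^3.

tr Q = 1 and det Q = -6, so the characteristic polynomial is λ² − (1)λ + (-6) with roots 3 and -2.
Eigenvectors give P = [[1, 3], [1, 2]] with P⁻¹ = [[-2, 3], [1, -1]], and Q = P·diag(3, -2)·P⁻¹.
Then Q^3 = P·diag(27, -8)·P⁻¹ = [[27, -24], [27, -16]] · [[-2, 3], [1, -1]] = [[-78, 105], [-70, 97]].

[[-78, 105], [-70, 97]]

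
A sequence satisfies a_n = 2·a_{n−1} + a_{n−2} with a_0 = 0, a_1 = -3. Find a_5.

With companion matrix C = [[2, 1], [1, 0]], [a_n, a_{n−1}]ᵀ = C·[a_{n−1}, a_{n−2}]ᵀ, so [a_5, a_4]ᵀ = C^4·[a_1, a_0]ᵀ.
C^4 = [[29, 12], [12, 5]], giving [a_5, a_4]ᵀ = [[-87], [-36]].

-87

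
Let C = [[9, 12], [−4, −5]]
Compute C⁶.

[[2913, 4368], [−1456, −2183]]

tr C = 4 and det C = 3, so the characteristic polynomial is λ² − (4)λ + (3) with roots 3 and 1.
Eigenvectors give P = [[−2, −3], [1, 2]] with P⁻¹ = [[−2, −3], [1, 2]], and C = P·diag(3, 1)·P⁻¹.
Then C⁶ = P·diag(729, 1)·P⁻¹ = [[−1458, −3], [729, 2]] · [[−2, −3], [1, 2]] = [[2913, 4368], [−1456, −2183]].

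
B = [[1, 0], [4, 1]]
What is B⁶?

[[1, 0], [24, 1]]

B = I + N where N = [[0, 0], [4, 0]] is strictly lower-triangular, so N² = 0.
(I + N)⁶ = I + 6·N = [[1, 0], [24, 1]].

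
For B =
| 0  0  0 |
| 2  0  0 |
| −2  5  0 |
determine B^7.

B is strictly triangular, hence nilpotent: B^3 = 0, so B^7 = 0.

[[0, 0, 0], [0, 0, 0], [0, 0, 0]]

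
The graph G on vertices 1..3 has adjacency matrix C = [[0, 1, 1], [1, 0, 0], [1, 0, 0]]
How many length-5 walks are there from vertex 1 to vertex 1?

0

The number of length-5 walks from vertex 1 to vertex 1 is entry (1,1) of C⁵, where C is the adjacency matrix.
C² = [[2, 0, 0], [0, 1, 1], [0, 1, 1]]
C³ = [[0, 2, 2], [2, 0, 0], [2, 0, 0]]
C⁴ = [[4, 0, 0], [0, 2, 2], [0, 2, 2]]
C⁵ = [[0, 4, 4], [4, 0, 0], [4, 0, 0]]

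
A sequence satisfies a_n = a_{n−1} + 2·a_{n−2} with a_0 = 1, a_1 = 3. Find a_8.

With companion matrix C = [[1, 2], [1, 0]], [a_n, a_{n−1}]ᵀ = C·[a_{n−1}, a_{n−2}]ᵀ, so [a_8, a_7]ᵀ = C^7·[a_1, a_0]ᵀ.
C^7 = [[85, 86], [43, 42]], giving [a_8, a_7]ᵀ = [[341], [171]].

341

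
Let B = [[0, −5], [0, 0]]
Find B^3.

[[0, 0], [0, 0]]

B is strictly triangular, hence nilpotent: B^2 = 0, so B^3 = 0.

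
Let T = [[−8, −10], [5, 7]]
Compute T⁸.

[[12866, 12610], [−6305, −6049]]

tr T = −1 and det T = −6, so the characteristic polynomial is λ² − (−1)λ + (−6) with roots 2 and −3.
Eigenvectors give P = [[−1, −2], [1, 1]] with P⁻¹ = [[1, 2], [−1, −1]], and T = P·diag(2, −3)·P⁻¹.
Then T⁸ = P·diag(256, 6561)·P⁻¹ = [[−256, −13122], [256, 6561]] · [[1, 2], [−1, −1]] = [[12866, 12610], [−6305, −6049]].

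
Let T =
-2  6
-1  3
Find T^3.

[[-2, 6], [-1, 3]]

T² = T (a projection; rank 1, trace 1), so T^3 = T.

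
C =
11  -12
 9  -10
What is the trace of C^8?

tr C = 1 and det C = -2, so the characteristic polynomial is λ² − (1)λ + (-2) with roots 2 and -1.
Eigenvectors give P = [[4, 1], [3, 1]] with P⁻¹ = [[1, -1], [-3, 4]], and C = P·diag(2, -1)·P⁻¹.
Then C^8 = P·diag(256, 1)·P⁻¹ = [[1024, 1], [768, 1]] · [[1, -1], [-3, 4]] = [[1021, -1020], [765, -764]].

257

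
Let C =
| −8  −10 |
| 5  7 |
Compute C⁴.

tr C = −1 and det C = −6, so the characteristic polynomial is λ² − (−1)λ + (−6) with roots −3 and 2.
Eigenvectors give P = [[−2, −1], [1, 1]] with P⁻¹ = [[−1, −1], [1, 2]], and C = P·diag(−3, 2)·P⁻¹.
Then C⁴ = P·diag(81, 16)·P⁻¹ = [[−162, −16], [81, 16]] · [[−1, −1], [1, 2]] = [[146, 130], [−65, −49]].

[[146, 130], [−65, −49]]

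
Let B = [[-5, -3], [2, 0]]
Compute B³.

[[-65, -57], [38, 30]]

tr B = -5 and det B = 6, so the characteristic polynomial is λ² − (-5)λ + (6) with roots -3 and -2.
Eigenvectors give P = [[-3, 1], [2, -1]] with P⁻¹ = [[-1, -1], [-2, -3]], and B = P·diag(-3, -2)·P⁻¹.
Then B³ = P·diag(-27, -8)·P⁻¹ = [[81, -8], [-54, 8]] · [[-1, -1], [-2, -3]] = [[-65, -57], [38, 30]].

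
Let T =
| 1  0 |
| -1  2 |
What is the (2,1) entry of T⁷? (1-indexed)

tr T = 3 and det T = 2, so the characteristic polynomial is λ² − (3)λ + (2) with roots 1 and 2.
Eigenvectors give P = [[-1, 0], [-1, -1]] with P⁻¹ = [[-1, 0], [1, -1]], and T = P·diag(1, 2)·P⁻¹.
Then T⁷ = P·diag(1, 128)·P⁻¹ = [[-1, 0], [-1, -128]] · [[-1, 0], [1, -1]] = [[1, 0], [-127, 128]].

-127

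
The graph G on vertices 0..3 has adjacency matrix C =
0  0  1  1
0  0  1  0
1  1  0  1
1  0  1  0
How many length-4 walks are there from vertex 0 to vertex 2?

6

The number of length-4 walks from vertex 0 to vertex 2 is entry (0,2) of C⁴, where C is the adjacency matrix.
C² = [[2, 1, 1, 1], [1, 1, 0, 1], [1, 0, 3, 1], [1, 1, 1, 2]]
C³ = [[2, 1, 4, 3], [1, 0, 3, 1], [4, 3, 2, 4], [3, 1, 4, 2]]
C⁴ = [[7, 4, 6, 6], [4, 3, 2, 4], [6, 2, 11, 6], [6, 4, 6, 7]]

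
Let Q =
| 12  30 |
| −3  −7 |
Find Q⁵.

tr Q = 5 and det Q = 6, so the characteristic polynomial is λ² − (5)λ + (6) with roots 2 and 3.
Eigenvectors give P = [[3, −10], [−1, 3]] with P⁻¹ = [[−3, −10], [−1, −3]], and Q = P·diag(2, 3)·P⁻¹.
Then Q⁵ = P·diag(32, 243)·P⁻¹ = [[96, −2430], [−32, 729]] · [[−3, −10], [−1, −3]] = [[2142, 6330], [−633, −1867]].

[[2142, 6330], [−633, −1867]]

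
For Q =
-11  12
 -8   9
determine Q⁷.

[[-6563, 6564], [-4376, 4377]]

tr Q = -2 and det Q = -3, so the characteristic polynomial is λ² − (-2)λ + (-3) with roots -3 and 1.
Eigenvectors give P = [[3, 1], [2, 1]] with P⁻¹ = [[1, -1], [-2, 3]], and Q = P·diag(-3, 1)·P⁻¹.
Then Q⁷ = P·diag(-2187, 1)·P⁻¹ = [[-6561, 1], [-4374, 1]] · [[1, -1], [-2, 3]] = [[-6563, 6564], [-4376, 4377]].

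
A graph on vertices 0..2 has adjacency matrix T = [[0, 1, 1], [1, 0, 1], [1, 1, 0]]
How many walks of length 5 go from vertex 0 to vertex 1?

11

The number of length-5 walks from vertex 0 to vertex 1 is entry (0,1) of T^5, where T is the adjacency matrix.
T^2 = [[2, 1, 1], [1, 2, 1], [1, 1, 2]]
T^3 = [[2, 3, 3], [3, 2, 3], [3, 3, 2]]
T^4 = [[6, 5, 5], [5, 6, 5], [5, 5, 6]]
T^5 = [[10, 11, 11], [11, 10, 11], [11, 11, 10]]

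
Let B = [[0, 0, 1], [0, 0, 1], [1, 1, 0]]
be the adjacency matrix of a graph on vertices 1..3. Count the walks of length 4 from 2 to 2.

The number of length-4 walks from vertex 2 to vertex 2 is entry (2,2) of B⁴, where B is the adjacency matrix.
B² = [[1, 1, 0], [1, 1, 0], [0, 0, 2]]
B³ = [[0, 0, 2], [0, 0, 2], [2, 2, 0]]
B⁴ = [[2, 2, 0], [2, 2, 0], [0, 0, 4]]

2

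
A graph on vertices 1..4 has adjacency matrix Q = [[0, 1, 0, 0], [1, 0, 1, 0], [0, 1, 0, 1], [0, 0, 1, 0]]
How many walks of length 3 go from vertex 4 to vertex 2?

The number of length-3 walks from vertex 4 to vertex 2 is entry (4,2) of Q^3, where Q is the adjacency matrix.
Q^2 = [[1, 0, 1, 0], [0, 2, 0, 1], [1, 0, 2, 0], [0, 1, 0, 1]]
Q^3 = [[0, 2, 0, 1], [2, 0, 3, 0], [0, 3, 0, 2], [1, 0, 2, 0]]

0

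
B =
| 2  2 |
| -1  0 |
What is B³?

B² = [[2, 4], [-2, -2]]
B³ = [[0, 4], [-2, -4]]

[[0, 4], [-2, -4]]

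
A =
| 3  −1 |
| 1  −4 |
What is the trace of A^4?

287

A^2 = [[8, 1], [−1, 15]]
A^3 = [[25, −12], [12, −59]]
A^4 = [[63, 23], [−23, 224]]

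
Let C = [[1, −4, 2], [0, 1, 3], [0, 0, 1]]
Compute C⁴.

C = I + N where N = [[0, −4, 2], [0, 0, 3], [0, 0, 0]] is strictly upper-triangular, so N³ = 0.
(I + N)⁴ = I + 4·N + 6·N² = [[1, −16, −64], [0, 1, 12], [0, 0, 1]].

[[1, −16, −64], [0, 1, 12], [0, 0, 1]]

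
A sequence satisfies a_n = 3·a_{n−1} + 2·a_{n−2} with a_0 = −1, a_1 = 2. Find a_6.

With companion matrix T = [[3, 2], [1, 0]], [a_n, a_{n−1}]ᵀ = T·[a_{n−1}, a_{n−2}]ᵀ, so [a_6, a_5]ᵀ = T⁵·[a_1, a_0]ᵀ.
T⁵ = [[495, 278], [139, 78]], giving [a_6, a_5]ᵀ = [[712], [200]].

712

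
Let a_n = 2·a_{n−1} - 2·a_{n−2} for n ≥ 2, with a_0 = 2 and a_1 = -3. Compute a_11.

With companion matrix C = [[2, -2], [1, 0]], [a_n, a_{n−1}]ᵀ = C·[a_{n−1}, a_{n−2}]ᵀ, so [a_11, a_10]ᵀ = C^10·[a_1, a_0]ᵀ.
C^10 = [[32, -64], [32, -32]], giving [a_11, a_10]ᵀ = [[-224], [-160]].

-224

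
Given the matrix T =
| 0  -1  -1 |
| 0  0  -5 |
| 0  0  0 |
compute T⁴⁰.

[[0, 0, 0], [0, 0, 0], [0, 0, 0]]

T is strictly triangular, hence nilpotent: T³ = 0, so T⁴⁰ = 0.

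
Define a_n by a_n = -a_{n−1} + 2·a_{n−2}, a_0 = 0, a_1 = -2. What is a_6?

With companion matrix Q = [[-1, 2], [1, 0]], [a_n, a_{n−1}]ᵀ = Q·[a_{n−1}, a_{n−2}]ᵀ, so [a_6, a_5]ᵀ = Q⁵·[a_1, a_0]ᵀ.
Q⁵ = [[-21, 22], [11, -10]], giving [a_6, a_5]ᵀ = [[42], [-22]].

42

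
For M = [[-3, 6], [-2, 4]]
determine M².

[[-3, 6], [-2, 4]]

M² = M (a projection; rank 1, trace 1), so M² = M.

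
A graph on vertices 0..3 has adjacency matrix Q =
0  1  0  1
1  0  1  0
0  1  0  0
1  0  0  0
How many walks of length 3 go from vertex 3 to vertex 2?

1

The number of length-3 walks from vertex 3 to vertex 2 is entry (3,2) of Q³, where Q is the adjacency matrix.
Q² = [[2, 0, 1, 0], [0, 2, 0, 1], [1, 0, 1, 0], [0, 1, 0, 1]]
Q³ = [[0, 3, 0, 2], [3, 0, 2, 0], [0, 2, 0, 1], [2, 0, 1, 0]]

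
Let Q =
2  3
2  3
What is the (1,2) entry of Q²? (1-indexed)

15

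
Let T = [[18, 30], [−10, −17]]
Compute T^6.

tr T = 1 and det T = −6, so the characteristic polynomial is λ² − (1)λ + (−6) with roots 3 and −2.
Eigenvectors give P = [[−2, −3], [1, 2]] with P⁻¹ = [[−2, −3], [1, 2]], and T = P·diag(3, −2)·P⁻¹.
Then T^6 = P·diag(729, 64)·P⁻¹ = [[−1458, −192], [729, 128]] · [[−2, −3], [1, 2]] = [[2724, 3990], [−1330, −1931]].

[[2724, 3990], [−1330, −1931]]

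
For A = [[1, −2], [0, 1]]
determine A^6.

A = I + N where N = [[0, −2], [0, 0]] is strictly upper-triangular, so N^2 = 0.
(I + N)^6 = I + 6·N = [[1, −12], [0, 1]].

[[1, −12], [0, 1]]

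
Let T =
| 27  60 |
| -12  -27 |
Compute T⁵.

tr T = 0 and det T = -9, so the characteristic polynomial is λ² − (0)λ + (-9) with roots -3 and 3.
Eigenvectors give P = [[-2, 5], [1, -2]] with P⁻¹ = [[2, 5], [1, 2]], and T = P·diag(-3, 3)·P⁻¹.
Then T⁵ = P·diag(-243, 243)·P⁻¹ = [[486, 1215], [-243, -486]] · [[2, 5], [1, 2]] = [[2187, 4860], [-972, -2187]].

[[2187, 4860], [-972, -2187]]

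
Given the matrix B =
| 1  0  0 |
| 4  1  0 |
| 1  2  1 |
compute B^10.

B = I + N where N = [[0, 0, 0], [4, 0, 0], [1, 2, 0]] is strictly lower-triangular, so N^3 = 0.
(I + N)^10 = I + 10·N + 45·N^2 = [[1, 0, 0], [40, 1, 0], [370, 20, 1]].

[[1, 0, 0], [40, 1, 0], [370, 20, 1]]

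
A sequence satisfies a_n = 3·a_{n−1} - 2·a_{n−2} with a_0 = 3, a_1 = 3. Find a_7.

3

With companion matrix A = [[3, -2], [1, 0]], [a_n, a_{n−1}]ᵀ = A·[a_{n−1}, a_{n−2}]ᵀ, so [a_7, a_6]ᵀ = A⁶·[a_1, a_0]ᵀ.
A⁶ = [[127, -126], [63, -62]], giving [a_7, a_6]ᵀ = [[3], [3]].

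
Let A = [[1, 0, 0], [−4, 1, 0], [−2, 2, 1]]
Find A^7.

[[1, 0, 0], [−28, 1, 0], [−182, 14, 1]]

A = I + N where N = [[0, 0, 0], [−4, 0, 0], [−2, 2, 0]] is strictly lower-triangular, so N^3 = 0.
(I + N)^7 = I + 7·N + 21·N^2 = [[1, 0, 0], [−28, 1, 0], [−182, 14, 1]].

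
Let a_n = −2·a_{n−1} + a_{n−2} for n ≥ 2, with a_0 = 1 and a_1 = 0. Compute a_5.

−12

With companion matrix C = [[−2, 1], [1, 0]], [a_n, a_{n−1}]ᵀ = C·[a_{n−1}, a_{n−2}]ᵀ, so [a_5, a_4]ᵀ = C⁴·[a_1, a_0]ᵀ.
C⁴ = [[29, −12], [−12, 5]], giving [a_5, a_4]ᵀ = [[−12], [5]].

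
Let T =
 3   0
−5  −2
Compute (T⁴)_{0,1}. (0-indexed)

tr T = 1 and det T = −6, so the characteristic polynomial is λ² − (1)λ + (−6) with roots −2 and 3.
Eigenvectors give P = [[0, −1], [1, 1]] with P⁻¹ = [[1, 1], [−1, 0]], and T = P·diag(−2, 3)·P⁻¹.
Then T⁴ = P·diag(16, 81)·P⁻¹ = [[0, −81], [16, 81]] · [[1, 1], [−1, 0]] = [[81, 0], [−65, 16]].

0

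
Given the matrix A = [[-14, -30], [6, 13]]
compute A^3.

tr A = -1 and det A = -2, so the characteristic polynomial is λ² − (-1)λ + (-2) with roots -2 and 1.
Eigenvectors give P = [[5, -2], [-2, 1]] with P⁻¹ = [[1, 2], [2, 5]], and A = P·diag(-2, 1)·P⁻¹.
Then A^3 = P·diag(-8, 1)·P⁻¹ = [[-40, -2], [16, 1]] · [[1, 2], [2, 5]] = [[-44, -90], [18, 37]].

[[-44, -90], [18, 37]]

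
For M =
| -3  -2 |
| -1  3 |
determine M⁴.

[[121, 0], [0, 121]]

M² = [[11, 0], [0, 11]]
M³ = [[-33, -22], [-11, 33]]
M⁴ = [[121, 0], [0, 121]]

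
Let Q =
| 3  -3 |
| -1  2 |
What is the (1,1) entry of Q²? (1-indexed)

12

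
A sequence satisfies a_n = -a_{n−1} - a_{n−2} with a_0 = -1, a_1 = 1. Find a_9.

-1

With companion matrix Q = [[-1, -1], [1, 0]], [a_n, a_{n−1}]ᵀ = Q·[a_{n−1}, a_{n−2}]ᵀ, so [a_9, a_8]ᵀ = Q⁸·[a_1, a_0]ᵀ.
Q⁸ = [[0, 1], [-1, -1]], giving [a_9, a_8]ᵀ = [[-1], [0]].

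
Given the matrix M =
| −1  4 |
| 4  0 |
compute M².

[[17, −4], [−4, 16]]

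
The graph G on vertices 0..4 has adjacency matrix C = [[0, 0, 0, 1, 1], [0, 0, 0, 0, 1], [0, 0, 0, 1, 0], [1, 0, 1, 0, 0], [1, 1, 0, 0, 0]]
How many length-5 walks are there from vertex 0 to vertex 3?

9

The number of length-5 walks from vertex 0 to vertex 3 is entry (0,3) of C^5, where C is the adjacency matrix.
C^2 = [[2, 1, 1, 0, 0], [1, 1, 0, 0, 0], [1, 0, 1, 0, 0], [0, 0, 0, 2, 1], [0, 0, 0, 1, 2]]
C^3 = [[0, 0, 0, 3, 3], [0, 0, 0, 1, 2], [0, 0, 0, 2, 1], [3, 1, 2, 0, 0], [3, 2, 1, 0, 0]]
C^4 = [[6, 3, 3, 0, 0], [3, 2, 1, 0, 0], [3, 1, 2, 0, 0], [0, 0, 0, 5, 4], [0, 0, 0, 4, 5]]
C^5 = [[0, 0, 0, 9, 9], [0, 0, 0, 4, 5], [0, 0, 0, 5, 4], [9, 4, 5, 0, 0], [9, 5, 4, 0, 0]]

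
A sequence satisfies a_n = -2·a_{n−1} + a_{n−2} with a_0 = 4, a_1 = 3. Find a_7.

With companion matrix C = [[-2, 1], [1, 0]], [a_n, a_{n−1}]ᵀ = C·[a_{n−1}, a_{n−2}]ᵀ, so [a_7, a_6]ᵀ = C⁶·[a_1, a_0]ᵀ.
C⁶ = [[169, -70], [-70, 29]], giving [a_7, a_6]ᵀ = [[227], [-94]].

227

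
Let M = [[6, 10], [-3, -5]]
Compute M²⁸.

M² = M (a projection; rank 1, trace 1), so M²⁸ = M.

[[6, 10], [-3, -5]]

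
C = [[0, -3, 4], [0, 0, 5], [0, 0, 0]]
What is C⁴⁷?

C is strictly triangular, hence nilpotent: C³ = 0, so C⁴⁷ = 0.

[[0, 0, 0], [0, 0, 0], [0, 0, 0]]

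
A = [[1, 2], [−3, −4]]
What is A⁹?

tr A = −3 and det A = 2, so the characteristic polynomial is λ² − (−3)λ + (2) with roots −2 and −1.
Eigenvectors give P = [[2, −1], [−3, 1]] with P⁻¹ = [[−1, −1], [−3, −2]], and A = P·diag(−2, −1)·P⁻¹.
Then A⁹ = P·diag(−512, −1)·P⁻¹ = [[−1024, 1], [1536, −1]] · [[−1, −1], [−3, −2]] = [[1021, 1022], [−1533, −1534]].

[[1021, 1022], [−1533, −1534]]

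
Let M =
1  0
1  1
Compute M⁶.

[[1, 0], [6, 1]]

M = I + N where N = [[0, 0], [1, 0]] is strictly lower-triangular, so N² = 0.
(I + N)⁶ = I + 6·N = [[1, 0], [6, 1]].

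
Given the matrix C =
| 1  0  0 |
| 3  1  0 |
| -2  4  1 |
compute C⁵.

C = I + N where N = [[0, 0, 0], [3, 0, 0], [-2, 4, 0]] is strictly lower-triangular, so N³ = 0.
(I + N)⁵ = I + 5·N + 10·N² = [[1, 0, 0], [15, 1, 0], [110, 20, 1]].

[[1, 0, 0], [15, 1, 0], [110, 20, 1]]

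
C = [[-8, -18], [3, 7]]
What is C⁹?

[[-1538, -3078], [513, 1027]]

tr C = -1 and det C = -2, so the characteristic polynomial is λ² − (-1)λ + (-2) with roots -2 and 1.
Eigenvectors give P = [[-3, -2], [1, 1]] with P⁻¹ = [[-1, -2], [1, 3]], and C = P·diag(-2, 1)·P⁻¹.
Then C⁹ = P·diag(-512, 1)·P⁻¹ = [[1536, -2], [-512, 1]] · [[-1, -2], [1, 3]] = [[-1538, -3078], [513, 1027]].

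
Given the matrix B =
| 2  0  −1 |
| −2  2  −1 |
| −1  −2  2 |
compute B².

[[5, 2, −4], [−7, 6, −2], [0, −8, 7]]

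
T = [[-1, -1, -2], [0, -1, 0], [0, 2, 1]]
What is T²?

[[1, -2, 0], [0, 1, 0], [0, 0, 1]]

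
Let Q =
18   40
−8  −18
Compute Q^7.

tr Q = 0 and det Q = −4, so the characteristic polynomial is λ² − (0)λ + (−4) with roots 2 and −2.
Eigenvectors give P = [[−5, −2], [2, 1]] with P⁻¹ = [[−1, −2], [2, 5]], and Q = P·diag(2, −2)·P⁻¹.
Then Q^7 = P·diag(128, −128)·P⁻¹ = [[−640, 256], [256, −128]] · [[−1, −2], [2, 5]] = [[1152, 2560], [−512, −1152]].

[[1152, 2560], [−512, −1152]]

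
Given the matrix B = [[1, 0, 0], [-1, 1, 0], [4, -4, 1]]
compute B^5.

B = I + N where N = [[0, 0, 0], [-1, 0, 0], [4, -4, 0]] is strictly lower-triangular, so N^3 = 0.
(I + N)^5 = I + 5·N + 10·N^2 = [[1, 0, 0], [-5, 1, 0], [60, -20, 1]].

[[1, 0, 0], [-5, 1, 0], [60, -20, 1]]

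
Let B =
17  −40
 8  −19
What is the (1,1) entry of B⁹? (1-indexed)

tr B = −2 and det B = −3, so the characteristic polynomial is λ² − (−2)λ + (−3) with roots −3 and 1.
Eigenvectors give P = [[−2, −5], [−1, −2]] with P⁻¹ = [[2, −5], [−1, 2]], and B = P·diag(−3, 1)·P⁻¹.
Then B⁹ = P·diag(−19683, 1)·P⁻¹ = [[39366, −5], [19683, −2]] · [[2, −5], [−1, 2]] = [[78737, −196840], [39368, −98419]].

78737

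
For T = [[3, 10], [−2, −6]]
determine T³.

[[27, 70], [−14, −36]]

tr T = −3 and det T = 2, so the characteristic polynomial is λ² − (−3)λ + (2) with roots −1 and −2.
Eigenvectors give P = [[5, −2], [−2, 1]] with P⁻¹ = [[1, 2], [2, 5]], and T = P·diag(−1, −2)·P⁻¹.
Then T³ = P·diag(−1, −8)·P⁻¹ = [[−5, 16], [2, −8]] · [[1, 2], [2, 5]] = [[27, 70], [−14, −36]].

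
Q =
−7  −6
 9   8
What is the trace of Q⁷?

127

tr Q = 1 and det Q = −2, so the characteristic polynomial is λ² − (1)λ + (−2) with roots 2 and −1.
Eigenvectors give P = [[−2, −1], [3, 1]] with P⁻¹ = [[1, 1], [−3, −2]], and Q = P·diag(2, −1)·P⁻¹.
Then Q⁷ = P·diag(128, −1)·P⁻¹ = [[−256, 1], [384, −1]] · [[1, 1], [−3, −2]] = [[−259, −258], [387, 386]].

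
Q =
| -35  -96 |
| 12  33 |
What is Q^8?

[[59041, 157440], [-19680, -52479]]

tr Q = -2 and det Q = -3, so the characteristic polynomial is λ² − (-2)λ + (-3) with roots 1 and -3.
Eigenvectors give P = [[8, 3], [-3, -1]] with P⁻¹ = [[-1, -3], [3, 8]], and Q = P·diag(1, -3)·P⁻¹.
Then Q^8 = P·diag(1, 6561)·P⁻¹ = [[8, 19683], [-3, -6561]] · [[-1, -3], [3, 8]] = [[59041, 157440], [-19680, -52479]].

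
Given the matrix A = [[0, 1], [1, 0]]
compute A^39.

A² = I (check: tr A = 0 and det A = −1), so A^39 = A since 39 is odd.

[[0, 1], [1, 0]]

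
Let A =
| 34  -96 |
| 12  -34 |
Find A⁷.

tr A = 0 and det A = -4, so the characteristic polynomial is λ² − (0)λ + (-4) with roots -2 and 2.
Eigenvectors give P = [[-8, 3], [-3, 1]] with P⁻¹ = [[1, -3], [3, -8]], and A = P·diag(-2, 2)·P⁻¹.
Then A⁷ = P·diag(-128, 128)·P⁻¹ = [[1024, 384], [384, 128]] · [[1, -3], [3, -8]] = [[2176, -6144], [768, -2176]].

[[2176, -6144], [768, -2176]]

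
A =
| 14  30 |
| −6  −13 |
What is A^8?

[[1276, 2550], [−510, −1019]]

tr A = 1 and det A = −2, so the characteristic polynomial is λ² − (1)λ + (−2) with roots 2 and −1.
Eigenvectors give P = [[5, −2], [−2, 1]] with P⁻¹ = [[1, 2], [2, 5]], and A = P·diag(2, −1)·P⁻¹.
Then A^8 = P·diag(256, 1)·P⁻¹ = [[1280, −2], [−512, 1]] · [[1, 2], [2, 5]] = [[1276, 2550], [−510, −1019]].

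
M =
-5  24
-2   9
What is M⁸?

tr M = 4 and det M = 3, so the characteristic polynomial is λ² − (4)λ + (3) with roots 3 and 1.
Eigenvectors give P = [[3, 4], [1, 1]] with P⁻¹ = [[-1, 4], [1, -3]], and M = P·diag(3, 1)·P⁻¹.
Then M⁸ = P·diag(6561, 1)·P⁻¹ = [[19683, 4], [6561, 1]] · [[-1, 4], [1, -3]] = [[-19679, 78720], [-6560, 26241]].

[[-19679, 78720], [-6560, 26241]]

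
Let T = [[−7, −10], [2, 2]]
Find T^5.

tr T = −5 and det T = 6, so the characteristic polynomial is λ² − (−5)λ + (6) with roots −3 and −2.
Eigenvectors give P = [[5, −2], [−2, 1]] with P⁻¹ = [[1, 2], [2, 5]], and T = P·diag(−3, −2)·P⁻¹.
Then T^5 = P·diag(−243, −32)·P⁻¹ = [[−1215, 64], [486, −32]] · [[1, 2], [2, 5]] = [[−1087, −2110], [422, 812]].

[[−1087, −2110], [422, 812]]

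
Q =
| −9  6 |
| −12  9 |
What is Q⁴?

tr Q = 0 and det Q = −9, so the characteristic polynomial is λ² − (0)λ + (−9) with roots 3 and −3.
Eigenvectors give P = [[−1, −1], [−2, −1]] with P⁻¹ = [[1, −1], [−2, 1]], and Q = P·diag(3, −3)·P⁻¹.
Then Q⁴ = P·diag(81, 81)·P⁻¹ = [[−81, −81], [−162, −81]] · [[1, −1], [−2, 1]] = [[81, 0], [0, 81]].

[[81, 0], [0, 81]]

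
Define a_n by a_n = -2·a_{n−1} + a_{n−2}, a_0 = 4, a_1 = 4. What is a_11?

13452

With companion matrix M = [[-2, 1], [1, 0]], [a_n, a_{n−1}]ᵀ = M·[a_{n−1}, a_{n−2}]ᵀ, so [a_11, a_10]ᵀ = M^10·[a_1, a_0]ᵀ.
M^10 = [[5741, -2378], [-2378, 985]], giving [a_11, a_10]ᵀ = [[13452], [-5572]].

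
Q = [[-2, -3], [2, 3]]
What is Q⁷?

[[-2, -3], [2, 3]]

Q² = Q (a projection; rank 1, trace 1), so Q⁷ = Q.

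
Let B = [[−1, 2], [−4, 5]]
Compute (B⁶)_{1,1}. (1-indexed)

tr B = 4 and det B = 3, so the characteristic polynomial is λ² − (4)λ + (3) with roots 1 and 3.
Eigenvectors give P = [[1, −1], [1, −2]] with P⁻¹ = [[2, −1], [1, −1]], and B = P·diag(1, 3)·P⁻¹.
Then B⁶ = P·diag(1, 729)·P⁻¹ = [[1, −729], [1, −1458]] · [[2, −1], [1, −1]] = [[−727, 728], [−1456, 1457]].

−727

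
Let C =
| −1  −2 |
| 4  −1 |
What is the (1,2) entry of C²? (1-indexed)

4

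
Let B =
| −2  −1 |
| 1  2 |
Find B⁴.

[[9, 0], [0, 9]]

B² = [[3, 0], [0, 3]]
B³ = [[−6, −3], [3, 6]]
B⁴ = [[9, 0], [0, 9]]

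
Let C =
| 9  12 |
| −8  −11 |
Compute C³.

tr C = −2 and det C = −3, so the characteristic polynomial is λ² − (−2)λ + (−3) with roots 1 and −3.
Eigenvectors give P = [[−3, 1], [2, −1]] with P⁻¹ = [[−1, −1], [−2, −3]], and C = P·diag(1, −3)·P⁻¹.
Then C³ = P·diag(1, −27)·P⁻¹ = [[−3, −27], [2, 27]] · [[−1, −1], [−2, −3]] = [[57, 84], [−56, −83]].

[[57, 84], [−56, −83]]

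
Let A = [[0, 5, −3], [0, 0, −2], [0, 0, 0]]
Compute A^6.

A is strictly triangular, hence nilpotent: A^3 = 0, so A^6 = 0.

[[0, 0, 0], [0, 0, 0], [0, 0, 0]]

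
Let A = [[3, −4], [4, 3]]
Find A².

[[−7, −24], [24, −7]]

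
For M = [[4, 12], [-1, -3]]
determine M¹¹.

[[4, 12], [-1, -3]]

M² = M (a projection; rank 1, trace 1), so M¹¹ = M.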